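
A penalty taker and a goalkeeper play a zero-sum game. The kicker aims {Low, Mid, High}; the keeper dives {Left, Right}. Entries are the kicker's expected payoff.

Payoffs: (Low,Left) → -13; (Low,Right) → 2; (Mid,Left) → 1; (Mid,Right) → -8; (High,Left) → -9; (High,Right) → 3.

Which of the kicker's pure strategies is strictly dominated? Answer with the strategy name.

Low

High gives a strictly higher payoff than Low against every column: -9 > -13, 3 > 2.
So Low is strictly dominated and the kicker never plays it.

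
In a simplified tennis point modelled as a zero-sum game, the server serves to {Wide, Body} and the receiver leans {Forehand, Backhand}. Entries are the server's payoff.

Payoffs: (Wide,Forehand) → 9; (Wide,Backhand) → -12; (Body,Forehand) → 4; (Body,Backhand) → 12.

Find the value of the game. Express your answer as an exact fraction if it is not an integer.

156/29

Row minima: Wide → -12, Body → 4; maximin = 4.
Column maxima: Forehand → 9, Backhand → 12; minimax = 9.
4 ≠ 9, so there is no saddle point; optimal play is mixed.
Let the server play Wide with probability p. Expected payoff against Forehand: 9p + 4(1−p) = 5p + 4; against Backhand: (-12)p + 12(1−p) = −24p + 12.
Setting these equal: 5p + 4 = −24p + 12 ⇒ 29p = 8 ⇒ p = 8/29, and the value is (5)·(8/29) + 4 = 156/29.
For the receiver: with q = P(Forehand), equating Wide's and Body's payoffs gives 21q − 12 = −8q + 12 ⇒ q = 24/29.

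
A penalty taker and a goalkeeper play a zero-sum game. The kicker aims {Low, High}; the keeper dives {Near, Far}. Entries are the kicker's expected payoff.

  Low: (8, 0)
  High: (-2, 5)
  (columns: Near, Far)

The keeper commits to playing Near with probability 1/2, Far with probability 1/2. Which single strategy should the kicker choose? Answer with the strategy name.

Low

Expected payoff of Low: (1/2)·8 + (1/2)·0 = 4.
Expected payoff of High: (1/2)·(-2) + (1/2)·5 = 3/2.
The largest is 4, so the kicker's best response is Low.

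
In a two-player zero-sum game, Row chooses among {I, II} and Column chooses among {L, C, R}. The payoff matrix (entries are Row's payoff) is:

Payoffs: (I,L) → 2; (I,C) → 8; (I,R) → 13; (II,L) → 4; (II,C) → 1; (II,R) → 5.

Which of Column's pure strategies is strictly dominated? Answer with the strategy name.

L holds Row's payoff strictly below R in every row: 2 < 13, 4 < 5.
So R is strictly dominated for Column.

R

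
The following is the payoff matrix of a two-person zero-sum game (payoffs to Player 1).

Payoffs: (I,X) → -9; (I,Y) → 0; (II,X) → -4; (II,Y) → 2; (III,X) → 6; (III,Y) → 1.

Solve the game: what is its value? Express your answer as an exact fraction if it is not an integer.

16/11

Row minima: I → -9, II → -4, III → 1; maximin = 1.
Column maxima: X → 6, Y → 2; minimax = 2.
1 ≠ 2, so there is no saddle point; optimal play is mixed.
I is strictly dominated by II, so Player 1 never plays it.
On the remaining 2×2 (II, III vs X, Y):
Let Player 1 play II with probability p. Expected payoff against X: (-4)p + 6(1−p) = −10p + 6; against Y: 2p + 1(1−p) = p + 1.
Setting these equal: −10p + 6 = p + 1 ⇒ −11p = -5 ⇒ p = 5/11, and the value is (-10)·(5/11) + 6 = 16/11.
For Player 2: with q = P(X), equating II's and III's payoffs gives −6q + 2 = 5q + 1 ⇒ q = 1/11.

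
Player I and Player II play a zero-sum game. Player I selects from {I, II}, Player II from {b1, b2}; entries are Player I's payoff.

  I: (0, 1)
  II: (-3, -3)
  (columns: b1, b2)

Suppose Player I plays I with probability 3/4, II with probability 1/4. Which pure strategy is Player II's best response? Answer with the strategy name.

If Player II plays b1, Player I's expected payoff is (3/4)·0 + (1/4)·(-3) = -3/4.
If Player II plays b2, Player I's expected payoff is (3/4)·1 + (1/4)·(-3) = 0.
Player II minimizes Player I's payoff; the smallest is -3/4, so the best response is b1.

b1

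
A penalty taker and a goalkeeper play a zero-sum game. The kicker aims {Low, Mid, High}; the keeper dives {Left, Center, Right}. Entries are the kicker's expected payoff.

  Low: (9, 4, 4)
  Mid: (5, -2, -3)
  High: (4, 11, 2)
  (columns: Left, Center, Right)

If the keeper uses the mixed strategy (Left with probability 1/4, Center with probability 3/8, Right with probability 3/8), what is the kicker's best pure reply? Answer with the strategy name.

Expected payoff of Low: (1/4)·9 + (3/8)·4 + (3/8)·4 = 21/4.
Expected payoff of Mid: (1/4)·5 + (3/8)·(-2) + (3/8)·(-3) = -5/8.
Expected payoff of High: (1/4)·4 + (3/8)·11 + (3/8)·2 = 47/8.
The largest is 47/8, so the kicker's best response is High.

High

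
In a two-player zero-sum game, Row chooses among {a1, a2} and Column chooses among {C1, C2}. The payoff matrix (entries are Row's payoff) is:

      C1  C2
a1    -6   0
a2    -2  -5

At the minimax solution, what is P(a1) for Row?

Row minima: a1 → -6, a2 → -5; maximin = -5.
Column maxima: C1 → -2, C2 → 0; minimax = -2.
-5 ≠ -2, so there is no saddle point; optimal play is mixed.
Let Row play a1 with probability p. Expected payoff against C1: (-6)p + (-2)(1−p) = −4p − 2; against C2: 0p + (-5)(1−p) = 5p − 5.
Setting these equal: −4p − 2 = 5p − 5 ⇒ −9p = -3 ⇒ p = 1/3, and the value is (-4)·(1/3) − 2 = -10/3.
For Column: with q = P(C1), equating a1's and a2's payoffs gives −6q = 3q − 5 ⇒ q = 5/9.

1/3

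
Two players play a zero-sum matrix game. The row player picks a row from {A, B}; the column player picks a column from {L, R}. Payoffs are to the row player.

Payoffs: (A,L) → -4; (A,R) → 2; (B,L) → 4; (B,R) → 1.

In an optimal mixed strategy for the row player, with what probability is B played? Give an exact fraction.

Row minima: A → -4, B → 1; maximin = 1.
Column maxima: L → 4, R → 2; minimax = 2.
1 ≠ 2, so there is no saddle point; optimal play is mixed.
Let the row player play A with probability p. Expected payoff against L: (-4)p + 4(1−p) = −8p + 4; against R: 2p + 1(1−p) = p + 1.
Setting these equal: −8p + 4 = p + 1 ⇒ −9p = -3 ⇒ p = 1/3, and the value is (-8)·(1/3) + 4 = 4/3.
For the column player: with q = P(L), equating A's and B's payoffs gives −6q + 2 = 3q + 1 ⇒ q = 1/9.

2/3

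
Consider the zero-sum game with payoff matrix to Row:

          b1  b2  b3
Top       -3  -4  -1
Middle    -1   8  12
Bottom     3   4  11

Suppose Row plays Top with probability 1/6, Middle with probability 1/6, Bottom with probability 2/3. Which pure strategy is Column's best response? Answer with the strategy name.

If Column plays b1, Row's expected payoff is (1/6)·(-3) + (1/6)·(-1) + (2/3)·3 = 4/3.
If Column plays b2, Row's expected payoff is (1/6)·(-4) + (1/6)·8 + (2/3)·4 = 10/3.
If Column plays b3, Row's expected payoff is (1/6)·(-1) + (1/6)·12 + (2/3)·11 = 55/6.
Column minimizes Row's payoff; the smallest is 4/3, so the best response is b1.

b1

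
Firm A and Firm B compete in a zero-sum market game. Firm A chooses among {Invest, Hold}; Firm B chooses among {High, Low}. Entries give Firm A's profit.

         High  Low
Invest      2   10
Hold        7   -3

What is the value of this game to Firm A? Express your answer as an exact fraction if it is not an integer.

Row minima: Invest → 2, Hold → -3; maximin = 2.
Column maxima: High → 7, Low → 10; minimax = 7.
2 ≠ 7, so there is no saddle point; optimal play is mixed.
Let Firm A play Invest with probability p. Expected payoff against High: 2p + 7(1−p) = −5p + 7; against Low: 10p + (-3)(1−p) = 13p − 3.
Setting these equal: −5p + 7 = 13p − 3 ⇒ −18p = -10 ⇒ p = 5/9, and the value is (-5)·(5/9) + 7 = 38/9.
For Firm B: with q = P(High), equating Invest's and Hold's payoffs gives −8q + 10 = 10q − 3 ⇒ q = 13/18.

38/9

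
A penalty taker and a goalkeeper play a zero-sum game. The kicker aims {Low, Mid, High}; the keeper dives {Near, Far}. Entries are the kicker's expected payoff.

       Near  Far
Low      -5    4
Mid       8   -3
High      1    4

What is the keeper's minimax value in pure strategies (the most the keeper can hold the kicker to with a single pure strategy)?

Column maxima: Near → 8, Far → 4.
The smallest of these is 4.

4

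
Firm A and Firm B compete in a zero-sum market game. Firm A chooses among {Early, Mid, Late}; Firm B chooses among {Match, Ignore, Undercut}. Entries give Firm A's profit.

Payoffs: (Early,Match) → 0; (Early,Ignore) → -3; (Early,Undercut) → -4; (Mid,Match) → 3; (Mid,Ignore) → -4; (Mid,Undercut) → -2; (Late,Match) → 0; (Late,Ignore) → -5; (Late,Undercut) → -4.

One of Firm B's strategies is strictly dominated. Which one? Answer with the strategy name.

Match

Ignore holds Firm A's payoff strictly below Match in every row: -3 < 0, -4 < 3, -5 < 0.
So Match is strictly dominated for Firm B.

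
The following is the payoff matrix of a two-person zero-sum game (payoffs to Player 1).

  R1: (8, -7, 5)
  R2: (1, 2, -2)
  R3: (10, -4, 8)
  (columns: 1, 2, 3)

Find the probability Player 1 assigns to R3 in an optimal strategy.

1/4

Row minima: R1 → -7, R2 → -2, R3 → -4; maximin = -2.
Column maxima: 1 → 10, 2 → 2, 3 → 8; minimax = 2.
-2 ≠ 2, so there is no saddle point; optimal play is mixed.
R1 is strictly dominated by R3, so Player 1 never plays it.
1 is strictly dominated by 3 (it gives Player 1 strictly more in every row), so Player 2 never plays it.
On the remaining 2×2 (R2, R3 vs 2, 3):
Let Player 1 play R2 with probability p. Expected payoff against 2: 2p + (-4)(1−p) = 6p − 4; against 3: (-2)p + 8(1−p) = −10p + 8.
Setting these equal: 6p − 4 = −10p + 8 ⇒ 16p = 12 ⇒ p = 3/4, and the value is (6)·(3/4) − 4 = 1/2.
For Player 2: with q = P(2), equating R2's and R3's payoffs gives 4q − 2 = −12q + 8 ⇒ q = 5/8.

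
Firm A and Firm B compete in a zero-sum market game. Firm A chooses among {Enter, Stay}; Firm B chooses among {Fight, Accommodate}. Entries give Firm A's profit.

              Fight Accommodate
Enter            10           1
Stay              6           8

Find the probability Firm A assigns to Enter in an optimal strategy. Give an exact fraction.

Row minima: Enter → 1, Stay → 6; maximin = 6.
Column maxima: Fight → 10, Accommodate → 8; minimax = 8.
6 ≠ 8, so there is no saddle point; optimal play is mixed.
Let Firm A play Enter with probability p. Expected payoff against Fight: 10p + 6(1−p) = 4p + 6; against Accommodate: 1p + 8(1−p) = −7p + 8.
Setting these equal: 4p + 6 = −7p + 8 ⇒ 11p = 2 ⇒ p = 2/11, and the value is (4)·(2/11) + 6 = 74/11.
For Firm B: with q = P(Fight), equating Enter's and Stay's payoffs gives 9q + 1 = −2q + 8 ⇒ q = 7/11.

2/11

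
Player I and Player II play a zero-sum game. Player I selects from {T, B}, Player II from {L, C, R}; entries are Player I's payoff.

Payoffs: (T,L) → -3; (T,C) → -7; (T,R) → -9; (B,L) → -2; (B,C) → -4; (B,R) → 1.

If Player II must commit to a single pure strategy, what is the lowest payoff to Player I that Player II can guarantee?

Column maxima: L → -2, C → -4, R → 1.
The smallest of these is -4.

-4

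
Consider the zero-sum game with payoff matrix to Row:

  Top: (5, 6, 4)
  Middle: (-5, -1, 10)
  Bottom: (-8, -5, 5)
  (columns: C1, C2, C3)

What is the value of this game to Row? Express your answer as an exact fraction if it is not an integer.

35/8

Row minima: Top → 4, Middle → -5, Bottom → -8; maximin = 4.
Column maxima: C1 → 5, C2 → 6, C3 → 10; minimax = 5.
4 ≠ 5, so there is no saddle point; optimal play is mixed.
Bottom is strictly dominated by Middle, so Row never plays it.
C2 is strictly dominated by C1 (it gives Row strictly more in every row), so Column never plays it.
On the remaining 2×2 (Top, Middle vs C1, C3):
Let Row play Top with probability p. Expected payoff against C1: 5p + (-5)(1−p) = 10p − 5; against C3: 4p + 10(1−p) = −6p + 10.
Setting these equal: 10p − 5 = −6p + 10 ⇒ 16p = 15 ⇒ p = 15/16, and the value is (10)·(15/16) − 5 = 35/8.
For Column: with q = P(C1), equating Top's and Middle's payoffs gives q + 4 = −15q + 10 ⇒ q = 3/8.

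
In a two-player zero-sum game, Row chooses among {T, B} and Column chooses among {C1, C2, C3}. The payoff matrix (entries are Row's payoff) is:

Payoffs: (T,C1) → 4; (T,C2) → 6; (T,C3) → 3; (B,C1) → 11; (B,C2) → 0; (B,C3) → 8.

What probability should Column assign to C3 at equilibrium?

Row minima: T → 3, B → 0; maximin = 3.
Column maxima: C1 → 11, C2 → 6, C3 → 8; minimax = 6.
3 ≠ 6, so there is no saddle point; optimal play is mixed.
C1 is strictly dominated by C3 (it gives Row strictly more in every row), so Column never plays it.
On the remaining 2×2 (T, B vs C2, C3):
Let Row play T with probability p. Expected payoff against C2: 6p + 0(1−p) = 6p; against C3: 3p + 8(1−p) = −5p + 8.
Setting these equal: 6p = −5p + 8 ⇒ 11p = 8 ⇒ p = 8/11, and the value is (6)·(8/11) = 48/11.
For Column: with q = P(C2), equating T's and B's payoffs gives 3q + 3 = −8q + 8 ⇒ q = 5/11.

6/11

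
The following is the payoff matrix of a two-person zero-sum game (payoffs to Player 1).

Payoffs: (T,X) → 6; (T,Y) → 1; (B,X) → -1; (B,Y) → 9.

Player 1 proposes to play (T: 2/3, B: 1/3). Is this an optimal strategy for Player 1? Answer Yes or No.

Yes

Against X this mix gives (2/3)·6 + (1/3)·(-1) = 11/3.
Against Y this mix gives (2/3)·1 + (1/3)·9 = 11/3.
All of Player 2's active replies (X, Y) yield 11/3, and no column does worse for Player 1. The mix makes Player 2 indifferent and guarantees 11/3, so it is optimal.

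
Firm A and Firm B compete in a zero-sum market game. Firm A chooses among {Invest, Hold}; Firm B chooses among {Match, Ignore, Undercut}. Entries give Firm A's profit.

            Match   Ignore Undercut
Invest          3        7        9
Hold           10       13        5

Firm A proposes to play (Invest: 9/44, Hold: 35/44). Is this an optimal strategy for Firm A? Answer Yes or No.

Against Match this mix gives (9/44)·3 + (35/44)·10 = 377/44.
Against Ignore this mix gives (9/44)·7 + (35/44)·13 = 259/22.
Against Undercut this mix gives (9/44)·9 + (35/44)·5 = 64/11.
Firm B will play Undercut, holding Firm A to 64/11. Shifting weight toward the row that does better against Undercut would raise this floor (the equalizing mix achieves 75/11 against both Undercut and Match), so the proposed strategy is not optimal.

No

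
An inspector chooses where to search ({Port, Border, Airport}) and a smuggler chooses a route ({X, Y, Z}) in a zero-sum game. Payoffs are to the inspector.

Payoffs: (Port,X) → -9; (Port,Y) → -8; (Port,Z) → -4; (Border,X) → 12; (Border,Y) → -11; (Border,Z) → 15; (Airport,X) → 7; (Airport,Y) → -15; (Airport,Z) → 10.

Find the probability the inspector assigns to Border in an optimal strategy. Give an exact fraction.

1/24

Row minima: Port → -9, Border → -11, Airport → -15; maximin = -9.
Column maxima: X → 12, Y → -8, Z → 15; minimax = -8.
-9 ≠ -8, so there is no saddle point; optimal play is mixed.
Airport is strictly dominated by Border, so the inspector never plays it.
Z is strictly dominated by X (it gives the inspector strictly more in every row), so the smuggler never plays it.
On the remaining 2×2 (Port, Border vs X, Y):
Let the inspector play Port with probability p. Expected payoff against X: (-9)p + 12(1−p) = −21p + 12; against Y: (-8)p + (-11)(1−p) = 3p − 11.
Setting these equal: −21p + 12 = 3p − 11 ⇒ −24p = -23 ⇒ p = 23/24, and the value is (-21)·(23/24) + 12 = -65/8.
For the smuggler: with q = P(X), equating Port's and Border's payoffs gives −q − 8 = 23q − 11 ⇒ q = 1/8.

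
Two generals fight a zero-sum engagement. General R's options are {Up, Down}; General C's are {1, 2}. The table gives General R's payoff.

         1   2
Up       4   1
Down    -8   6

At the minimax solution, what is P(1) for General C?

Row minima: Up → 1, Down → -8; maximin = 1.
Column maxima: 1 → 4, 2 → 6; minimax = 4.
1 ≠ 4, so there is no saddle point; optimal play is mixed.
Let General R play Up with probability p. Expected payoff against 1: 4p + (-8)(1−p) = 12p − 8; against 2: 1p + 6(1−p) = −5p + 6.
Setting these equal: 12p − 8 = −5p + 6 ⇒ 17p = 14 ⇒ p = 14/17, and the value is (12)·(14/17) − 8 = 32/17.
For General C: with q = P(1), equating Up's and Down's payoffs gives 3q + 1 = −14q + 6 ⇒ q = 5/17.

5/17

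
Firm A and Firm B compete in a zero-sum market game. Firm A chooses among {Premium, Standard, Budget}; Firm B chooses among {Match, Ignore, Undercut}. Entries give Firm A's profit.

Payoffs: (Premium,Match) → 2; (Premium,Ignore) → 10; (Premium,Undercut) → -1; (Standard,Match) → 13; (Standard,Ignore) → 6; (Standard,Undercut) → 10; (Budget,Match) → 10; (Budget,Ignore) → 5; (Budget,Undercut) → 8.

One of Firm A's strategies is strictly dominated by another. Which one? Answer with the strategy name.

Standard gives a strictly higher payoff than Budget against every column: 13 > 10, 6 > 5, 10 > 8.
So Budget is strictly dominated and Firm A never plays it.

Budget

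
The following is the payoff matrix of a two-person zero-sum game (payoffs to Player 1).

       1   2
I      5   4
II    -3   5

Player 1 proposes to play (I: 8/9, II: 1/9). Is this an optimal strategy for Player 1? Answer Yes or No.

Against 1 this mix gives (8/9)·5 + (1/9)·(-3) = 37/9.
Against 2 this mix gives (8/9)·4 + (1/9)·5 = 37/9.
All of Player 2's active replies (1, 2) yield 37/9, and no column does worse for Player 1. The mix makes Player 2 indifferent and guarantees 37/9, so it is optimal.

Yes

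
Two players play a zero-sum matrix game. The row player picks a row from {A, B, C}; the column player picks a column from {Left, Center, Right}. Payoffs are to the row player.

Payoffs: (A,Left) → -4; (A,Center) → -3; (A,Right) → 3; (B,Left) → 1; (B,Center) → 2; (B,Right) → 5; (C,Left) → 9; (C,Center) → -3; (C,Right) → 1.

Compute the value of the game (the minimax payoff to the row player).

Row minima: A → -4, B → 1, C → -3; maximin = 1.
Column maxima: Left → 9, Center → 2, Right → 5; minimax = 2.
1 ≠ 2, so there is no saddle point; optimal play is mixed.
A is strictly dominated by B, so the row player never plays it.
Right is strictly dominated by Center (it gives the row player strictly more in every row), so the column player never plays it.
On the remaining 2×2 (B, C vs Left, Center):
Let the row player play B with probability p. Expected payoff against Left: 1p + 9(1−p) = −8p + 9; against Center: 2p + (-3)(1−p) = 5p − 3.
Setting these equal: −8p + 9 = 5p − 3 ⇒ −13p = -12 ⇒ p = 12/13, and the value is (-8)·(12/13) + 9 = 21/13.
For the column player: with q = P(Left), equating B's and C's payoffs gives −q + 2 = 12q − 3 ⇒ q = 5/13.

21/13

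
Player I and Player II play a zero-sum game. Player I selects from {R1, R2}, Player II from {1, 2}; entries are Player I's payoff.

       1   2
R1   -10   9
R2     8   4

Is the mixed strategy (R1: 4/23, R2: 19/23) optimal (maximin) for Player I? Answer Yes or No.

Against 1 this mix gives (4/23)·(-10) + (19/23)·8 = 112/23.
Against 2 this mix gives (4/23)·9 + (19/23)·4 = 112/23.
All of Player II's active replies (1, 2) yield 112/23, and no column does worse for Player I. The mix makes Player II indifferent and guarantees 112/23, so it is optimal.

Yes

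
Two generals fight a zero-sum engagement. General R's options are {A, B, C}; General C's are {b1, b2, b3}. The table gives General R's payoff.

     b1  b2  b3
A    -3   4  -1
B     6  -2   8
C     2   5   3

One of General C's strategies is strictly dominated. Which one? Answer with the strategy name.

b1 holds General R's payoff strictly below b3 in every row: -3 < -1, 6 < 8, 2 < 3.
So b3 is strictly dominated for General C.

b3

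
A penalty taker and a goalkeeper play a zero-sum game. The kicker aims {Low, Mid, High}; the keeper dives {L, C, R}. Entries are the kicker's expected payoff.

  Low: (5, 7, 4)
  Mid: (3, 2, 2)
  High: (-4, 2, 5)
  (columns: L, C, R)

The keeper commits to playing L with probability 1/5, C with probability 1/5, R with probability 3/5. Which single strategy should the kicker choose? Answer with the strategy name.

Low

Expected payoff of Low: (1/5)·5 + (1/5)·7 + (3/5)·4 = 24/5.
Expected payoff of Mid: (1/5)·3 + (1/5)·2 + (3/5)·2 = 11/5.
Expected payoff of High: (1/5)·(-4) + (1/5)·2 + (3/5)·5 = 13/5.
The largest is 24/5, so the kicker's best response is Low.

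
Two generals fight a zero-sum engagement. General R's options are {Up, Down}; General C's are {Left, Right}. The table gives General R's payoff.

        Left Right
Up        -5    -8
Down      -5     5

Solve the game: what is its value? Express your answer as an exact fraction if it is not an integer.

-5

Row minima: Up → -8, Down → -5; maximin = -5.
Column maxima: Left → -5, Right → 5; minimax = -5.
Since maximin = minimax = -5, there is a saddle point and the value is -5.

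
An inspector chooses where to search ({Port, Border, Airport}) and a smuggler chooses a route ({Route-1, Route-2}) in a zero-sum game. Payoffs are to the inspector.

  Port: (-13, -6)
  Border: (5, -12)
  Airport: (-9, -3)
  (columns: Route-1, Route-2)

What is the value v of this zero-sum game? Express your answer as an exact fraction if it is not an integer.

-123/23

Row minima: Port → -13, Border → -12, Airport → -9; maximin = -9.
Column maxima: Route-1 → 5, Route-2 → -3; minimax = -3.
-9 ≠ -3, so there is no saddle point; optimal play is mixed.
Port is strictly dominated by Airport, so the inspector never plays it.
On the remaining 2×2 (Border, Airport vs Route-1, Route-2):
Let the inspector play Border with probability p. Expected payoff against Route-1: 5p + (-9)(1−p) = 14p − 9; against Route-2: (-12)p + (-3)(1−p) = −9p − 3.
Setting these equal: 14p − 9 = −9p − 3 ⇒ 23p = 6 ⇒ p = 6/23, and the value is (14)·(6/23) − 9 = -123/23.
For the smuggler: with q = P(Route-1), equating Border's and Airport's payoffs gives 17q − 12 = −6q − 3 ⇒ q = 9/23.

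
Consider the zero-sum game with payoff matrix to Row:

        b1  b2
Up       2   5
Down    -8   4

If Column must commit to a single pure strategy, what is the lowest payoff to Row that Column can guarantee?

2

Column maxima: b1 → 2, b2 → 5.
The smallest of these is 2.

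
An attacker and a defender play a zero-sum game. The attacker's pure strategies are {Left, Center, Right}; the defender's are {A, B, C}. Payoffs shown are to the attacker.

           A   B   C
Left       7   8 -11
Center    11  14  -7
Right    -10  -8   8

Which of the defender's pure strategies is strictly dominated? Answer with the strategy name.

B

A holds the attacker's payoff strictly below B in every row: 7 < 8, 11 < 14, -10 < -8.
So B is strictly dominated for the defender.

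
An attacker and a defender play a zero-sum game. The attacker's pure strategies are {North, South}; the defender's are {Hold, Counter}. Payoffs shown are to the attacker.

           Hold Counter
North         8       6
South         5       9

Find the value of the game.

7

Row minima: North → 6, South → 5; maximin = 6.
Column maxima: Hold → 8, Counter → 9; minimax = 8.
6 ≠ 8, so there is no saddle point; optimal play is mixed.
Let the attacker play North with probability p. Expected payoff against Hold: 8p + 5(1−p) = 3p + 5; against Counter: 6p + 9(1−p) = −3p + 9.
Setting these equal: 3p + 5 = −3p + 9 ⇒ 6p = 4 ⇒ p = 2/3, and the value is (3)·(2/3) + 5 = 7.
For the defender: with q = P(Hold), equating North's and South's payoffs gives 2q + 6 = −4q + 9 ⇒ q = 1/2.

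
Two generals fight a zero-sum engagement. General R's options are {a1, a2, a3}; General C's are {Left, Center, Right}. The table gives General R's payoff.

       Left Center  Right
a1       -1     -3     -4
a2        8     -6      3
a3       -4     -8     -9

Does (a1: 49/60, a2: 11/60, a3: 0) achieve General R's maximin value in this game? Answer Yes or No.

Against Left this mix gives (49/60)·(-1) + (11/60)·8 = 13/20.
Against Center this mix gives (49/60)·(-3) + (11/60)·(-6) = -71/20.
Against Right this mix gives (49/60)·(-4) + (11/60)·3 = -163/60.
General C will play Center, holding General R to -71/20. Shifting weight toward the row that does better against Center would raise this floor (the equalizing mix achieves -33/10 against both Center and Right), so the proposed strategy is not optimal.

No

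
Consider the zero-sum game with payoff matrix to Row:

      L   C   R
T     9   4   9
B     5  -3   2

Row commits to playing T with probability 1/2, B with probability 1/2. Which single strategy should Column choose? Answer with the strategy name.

If Column plays L, Row's expected payoff is (1/2)·9 + (1/2)·5 = 7.
If Column plays C, Row's expected payoff is (1/2)·4 + (1/2)·(-3) = 1/2.
If Column plays R, Row's expected payoff is (1/2)·9 + (1/2)·2 = 11/2.
Column minimizes Row's payoff; the smallest is 1/2, so the best response is C.

C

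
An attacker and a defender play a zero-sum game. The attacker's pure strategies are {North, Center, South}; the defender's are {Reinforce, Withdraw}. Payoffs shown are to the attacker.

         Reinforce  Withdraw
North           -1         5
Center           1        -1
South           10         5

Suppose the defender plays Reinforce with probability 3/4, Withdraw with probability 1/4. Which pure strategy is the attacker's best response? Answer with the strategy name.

South

Expected payoff of North: (3/4)·(-1) + (1/4)·5 = 1/2.
Expected payoff of Center: (3/4)·1 + (1/4)·(-1) = 1/2.
Expected payoff of South: (3/4)·10 + (1/4)·5 = 35/4.
The largest is 35/4, so the attacker's best response is South.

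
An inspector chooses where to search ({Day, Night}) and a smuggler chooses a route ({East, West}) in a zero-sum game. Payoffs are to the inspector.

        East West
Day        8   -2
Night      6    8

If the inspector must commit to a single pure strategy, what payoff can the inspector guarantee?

6

Row minima: Day → -2, Night → 6.
The best of these is 6.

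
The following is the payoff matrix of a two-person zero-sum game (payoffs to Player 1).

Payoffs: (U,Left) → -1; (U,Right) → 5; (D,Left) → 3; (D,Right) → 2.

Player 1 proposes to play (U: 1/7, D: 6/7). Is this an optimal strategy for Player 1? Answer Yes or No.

Against Left this mix gives (1/7)·(-1) + (6/7)·3 = 17/7.
Against Right this mix gives (1/7)·5 + (6/7)·2 = 17/7.
All of Player 2's active replies (Left, Right) yield 17/7, and no column does worse for Player 1. The mix makes Player 2 indifferent and guarantees 17/7, so it is optimal.

Yes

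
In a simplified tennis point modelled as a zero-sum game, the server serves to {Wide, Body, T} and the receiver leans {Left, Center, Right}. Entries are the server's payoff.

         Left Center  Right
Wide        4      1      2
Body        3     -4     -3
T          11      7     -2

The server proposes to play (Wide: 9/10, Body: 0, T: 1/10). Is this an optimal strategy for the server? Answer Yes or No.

Against Left this mix gives (9/10)·4 + (1/10)·11 = 47/10.
Against Center this mix gives (9/10)·1 + (1/10)·7 = 8/5.
Against Right this mix gives (9/10)·2 + (1/10)·(-2) = 8/5.
All of the receiver's active replies (Center, Right) yield 8/5, and no column does worse for the server. The mix makes the receiver indifferent and guarantees 8/5, so it is optimal.

Yes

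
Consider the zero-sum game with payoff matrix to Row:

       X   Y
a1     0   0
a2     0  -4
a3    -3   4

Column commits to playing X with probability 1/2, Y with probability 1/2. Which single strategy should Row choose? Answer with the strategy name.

Expected payoff of a1: (1/2)·0 + (1/2)·0 = 0.
Expected payoff of a2: (1/2)·0 + (1/2)·(-4) = -2.
Expected payoff of a3: (1/2)·(-3) + (1/2)·4 = 1/2.
The largest is 1/2, so Row's best response is a3.

a3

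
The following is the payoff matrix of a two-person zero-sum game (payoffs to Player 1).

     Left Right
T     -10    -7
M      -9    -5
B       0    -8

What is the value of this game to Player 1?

Row minima: T → -10, M → -9, B → -8; maximin = -8.
Column maxima: Left → 0, Right → -5; minimax = -5.
-8 ≠ -5, so there is no saddle point; optimal play is mixed.
T is strictly dominated by M, so Player 1 never plays it.
On the remaining 2×2 (M, B vs Left, Right):
Let Player 1 play M with probability p. Expected payoff against Left: (-9)p + 0(1−p) = −9p; against Right: (-5)p + (-8)(1−p) = 3p − 8.
Setting these equal: −9p = 3p − 8 ⇒ −12p = -8 ⇒ p = 2/3, and the value is (-9)·(2/3) = -6.
For Player 2: with q = P(Left), equating M's and B's payoffs gives −4q − 5 = 8q − 8 ⇒ q = 1/4.

-6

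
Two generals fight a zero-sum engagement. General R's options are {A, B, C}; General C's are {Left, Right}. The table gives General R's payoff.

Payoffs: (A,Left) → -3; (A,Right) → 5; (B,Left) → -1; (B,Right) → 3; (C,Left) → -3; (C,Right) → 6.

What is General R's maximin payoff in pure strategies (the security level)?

Row minima: A → -3, B → -1, C → -3.
The best of these is -1.

-1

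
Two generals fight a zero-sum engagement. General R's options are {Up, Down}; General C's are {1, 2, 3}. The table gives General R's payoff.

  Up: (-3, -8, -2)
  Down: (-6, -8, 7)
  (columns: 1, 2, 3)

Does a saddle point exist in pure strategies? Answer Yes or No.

Row minima: Up → -8, Down → -8; maximin = -8.
Column maxima: 1 → -3, 2 → -8, 3 → 7; minimax = -8.
maximin = minimax = -8, so a saddle point exists.

Yes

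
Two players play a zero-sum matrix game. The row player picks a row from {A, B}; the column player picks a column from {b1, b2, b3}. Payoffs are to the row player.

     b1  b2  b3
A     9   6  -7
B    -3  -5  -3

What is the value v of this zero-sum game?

Row minima: A → -7, B → -5; maximin = -5.
Column maxima: b1 → 9, b2 → 6, b3 → -3; minimax = -3.
-5 ≠ -3, so there is no saddle point; optimal play is mixed.
b1 is strictly dominated by b2 (it gives the row player strictly more in every row), so the column player never plays it.
On the remaining 2×2 (A, B vs b2, b3):
Let the row player play A with probability p. Expected payoff against b2: 6p + (-5)(1−p) = 11p − 5; against b3: (-7)p + (-3)(1−p) = −4p − 3.
Setting these equal: 11p − 5 = −4p − 3 ⇒ 15p = 2 ⇒ p = 2/15, and the value is (11)·(2/15) − 5 = -53/15.
For the column player: with q = P(b2), equating A's and B's payoffs gives 13q − 7 = −2q − 3 ⇒ q = 4/15.

-53/15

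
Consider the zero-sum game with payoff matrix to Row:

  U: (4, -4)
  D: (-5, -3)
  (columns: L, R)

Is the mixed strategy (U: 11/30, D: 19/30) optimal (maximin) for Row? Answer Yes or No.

Against L this mix gives (11/30)·4 + (19/30)·(-5) = -17/10.
Against R this mix gives (11/30)·(-4) + (19/30)·(-3) = -101/30.
Column will play R, holding Row to -101/30. Shifting weight toward the row that does better against R would raise this floor (the equalizing mix achieves -16/5 against both R and L), so the proposed strategy is not optimal.

No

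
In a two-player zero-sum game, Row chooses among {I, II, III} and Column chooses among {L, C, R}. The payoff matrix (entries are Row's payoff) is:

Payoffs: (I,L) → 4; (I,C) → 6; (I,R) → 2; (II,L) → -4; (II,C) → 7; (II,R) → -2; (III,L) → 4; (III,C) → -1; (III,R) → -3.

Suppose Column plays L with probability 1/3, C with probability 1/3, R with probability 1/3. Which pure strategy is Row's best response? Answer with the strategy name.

I

Expected payoff of I: (1/3)·4 + (1/3)·6 + (1/3)·2 = 4.
Expected payoff of II: (1/3)·(-4) + (1/3)·7 + (1/3)·(-2) = 1/3.
Expected payoff of III: (1/3)·4 + (1/3)·(-1) + (1/3)·(-3) = 0.
The largest is 4, so Row's best response is I.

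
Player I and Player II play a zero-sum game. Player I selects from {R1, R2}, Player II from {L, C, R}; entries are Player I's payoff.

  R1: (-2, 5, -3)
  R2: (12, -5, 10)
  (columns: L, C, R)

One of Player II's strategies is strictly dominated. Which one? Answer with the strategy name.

L

R holds Player I's payoff strictly below L in every row: -3 < -2, 10 < 12.
So L is strictly dominated for Player II.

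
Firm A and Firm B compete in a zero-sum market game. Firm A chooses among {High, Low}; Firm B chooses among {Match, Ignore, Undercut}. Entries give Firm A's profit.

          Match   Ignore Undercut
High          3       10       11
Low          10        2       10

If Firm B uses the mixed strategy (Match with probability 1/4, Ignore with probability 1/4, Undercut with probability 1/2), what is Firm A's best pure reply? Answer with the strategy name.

High

Expected payoff of High: (1/4)·3 + (1/4)·10 + (1/2)·11 = 35/4.
Expected payoff of Low: (1/4)·10 + (1/4)·2 + (1/2)·10 = 8.
The largest is 35/4, so Firm A's best response is High.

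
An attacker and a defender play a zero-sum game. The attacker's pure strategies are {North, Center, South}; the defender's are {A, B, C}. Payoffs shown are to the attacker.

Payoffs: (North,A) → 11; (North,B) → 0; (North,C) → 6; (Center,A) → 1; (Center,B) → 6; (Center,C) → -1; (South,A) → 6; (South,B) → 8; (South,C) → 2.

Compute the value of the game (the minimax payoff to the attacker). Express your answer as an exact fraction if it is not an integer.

Row minima: North → 0, Center → -1, South → 2; maximin = 2.
Column maxima: A → 11, B → 8, C → 6; minimax = 6.
2 ≠ 6, so there is no saddle point; optimal play is mixed.
Center is strictly dominated by South, so the attacker never plays it.
A is strictly dominated by C (it gives the attacker strictly more in every row), so the defender never plays it.
On the remaining 2×2 (North, South vs B, C):
Let the attacker play North with probability p. Expected payoff against B: 0p + 8(1−p) = −8p + 8; against C: 6p + 2(1−p) = 4p + 2.
Setting these equal: −8p + 8 = 4p + 2 ⇒ −12p = -6 ⇒ p = 1/2, and the value is (-8)·(1/2) + 8 = 4.
For the defender: with q = P(B), equating North's and South's payoffs gives −6q + 6 = 6q + 2 ⇒ q = 1/3.

4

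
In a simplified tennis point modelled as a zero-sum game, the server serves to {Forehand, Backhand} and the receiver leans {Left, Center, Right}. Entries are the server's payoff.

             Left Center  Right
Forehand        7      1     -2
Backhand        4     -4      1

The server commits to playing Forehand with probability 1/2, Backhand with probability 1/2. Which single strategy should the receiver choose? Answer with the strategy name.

Center

If the receiver plays Left, the server's expected payoff is (1/2)·7 + (1/2)·4 = 11/2.
If the receiver plays Center, the server's expected payoff is (1/2)·1 + (1/2)·(-4) = -3/2.
If the receiver plays Right, the server's expected payoff is (1/2)·(-2) + (1/2)·1 = -1/2.
The receiver minimizes the server's payoff; the smallest is -3/2, so the best response is Center.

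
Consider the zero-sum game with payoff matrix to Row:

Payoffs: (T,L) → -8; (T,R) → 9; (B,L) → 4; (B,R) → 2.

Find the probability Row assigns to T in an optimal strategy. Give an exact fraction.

Row minima: T → -8, B → 2; maximin = 2.
Column maxima: L → 4, R → 9; minimax = 4.
2 ≠ 4, so there is no saddle point; optimal play is mixed.
Let Row play T with probability p. Expected payoff against L: (-8)p + 4(1−p) = −12p + 4; against R: 9p + 2(1−p) = 7p + 2.
Setting these equal: −12p + 4 = 7p + 2 ⇒ −19p = -2 ⇒ p = 2/19, and the value is (-12)·(2/19) + 4 = 52/19.
For Column: with q = P(L), equating T's and B's payoffs gives −17q + 9 = 2q + 2 ⇒ q = 7/19.

2/19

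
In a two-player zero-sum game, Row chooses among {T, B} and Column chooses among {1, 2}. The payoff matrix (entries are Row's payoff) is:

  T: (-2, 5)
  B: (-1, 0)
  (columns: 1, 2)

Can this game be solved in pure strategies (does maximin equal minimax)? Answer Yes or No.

Yes

Row minima: T → -2, B → -1; maximin = -1.
Column maxima: 1 → -1, 2 → 5; minimax = -1.
maximin = minimax = -1, so a saddle point exists.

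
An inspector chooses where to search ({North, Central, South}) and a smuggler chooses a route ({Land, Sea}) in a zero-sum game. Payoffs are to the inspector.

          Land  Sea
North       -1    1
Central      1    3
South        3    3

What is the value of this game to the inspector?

Row minima: North → -1, Central → 1, South → 3; maximin = 3.
Column maxima: Land → 3, Sea → 3; minimax = 3.
Since maximin = minimax = 3, there is a saddle point and the value is 3.

3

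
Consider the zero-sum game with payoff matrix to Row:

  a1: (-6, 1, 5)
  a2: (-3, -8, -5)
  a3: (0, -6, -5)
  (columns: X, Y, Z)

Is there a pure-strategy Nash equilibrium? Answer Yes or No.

Row minima: a1 → -6, a2 → -8, a3 → -6; maximin = -6.
Column maxima: X → 0, Y → 1, Z → 5; minimax = 0.
-6 ≠ 0, so no pure-strategy equilibrium exists.

No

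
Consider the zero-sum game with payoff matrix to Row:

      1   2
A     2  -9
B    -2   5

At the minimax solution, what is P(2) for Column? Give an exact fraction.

Row minima: A → -9, B → -2; maximin = -2.
Column maxima: 1 → 2, 2 → 5; minimax = 2.
-2 ≠ 2, so there is no saddle point; optimal play is mixed.
Let Row play A with probability p. Expected payoff against 1: 2p + (-2)(1−p) = 4p − 2; against 2: (-9)p + 5(1−p) = −14p + 5.
Setting these equal: 4p − 2 = −14p + 5 ⇒ 18p = 7 ⇒ p = 7/18, and the value is (4)·(7/18) − 2 = -4/9.
For Column: with q = P(1), equating A's and B's payoffs gives 11q − 9 = −7q + 5 ⇒ q = 7/9.

2/9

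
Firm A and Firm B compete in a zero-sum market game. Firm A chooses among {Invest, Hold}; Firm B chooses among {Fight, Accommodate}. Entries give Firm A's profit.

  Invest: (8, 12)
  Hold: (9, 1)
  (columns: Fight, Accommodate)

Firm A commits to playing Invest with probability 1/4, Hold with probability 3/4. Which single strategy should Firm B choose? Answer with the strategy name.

If Firm B plays Fight, Firm A's expected payoff is (1/4)·8 + (3/4)·9 = 35/4.
If Firm B plays Accommodate, Firm A's expected payoff is (1/4)·12 + (3/4)·1 = 15/4.
Firm B minimizes Firm A's payoff; the smallest is 15/4, so the best response is Accommodate.

Accommodate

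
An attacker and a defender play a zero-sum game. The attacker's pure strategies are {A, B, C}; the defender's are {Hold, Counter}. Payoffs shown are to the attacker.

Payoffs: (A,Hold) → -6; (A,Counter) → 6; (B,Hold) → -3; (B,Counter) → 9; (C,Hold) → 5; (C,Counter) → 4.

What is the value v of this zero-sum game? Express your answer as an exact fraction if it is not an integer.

57/13

Row minima: A → -6, B → -3, C → 4; maximin = 4.
Column maxima: Hold → 5, Counter → 9; minimax = 5.
4 ≠ 5, so there is no saddle point; optimal play is mixed.
A is strictly dominated by B, so the attacker never plays it.
On the remaining 2×2 (B, C vs Hold, Counter):
Let the attacker play B with probability p. Expected payoff against Hold: (-3)p + 5(1−p) = −8p + 5; against Counter: 9p + 4(1−p) = 5p + 4.
Setting these equal: −8p + 5 = 5p + 4 ⇒ −13p = -1 ⇒ p = 1/13, and the value is (-8)·(1/13) + 5 = 57/13.
For the defender: with q = P(Hold), equating B's and C's payoffs gives −12q + 9 = q + 4 ⇒ q = 5/13.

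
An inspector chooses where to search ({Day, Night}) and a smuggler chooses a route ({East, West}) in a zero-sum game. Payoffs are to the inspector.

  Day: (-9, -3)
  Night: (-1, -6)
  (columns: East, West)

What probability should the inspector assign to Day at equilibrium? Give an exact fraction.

5/11

Row minima: Day → -9, Night → -6; maximin = -6.
Column maxima: East → -1, West → -3; minimax = -3.
-6 ≠ -3, so there is no saddle point; optimal play is mixed.
Let the inspector play Day with probability p. Expected payoff against East: (-9)p + (-1)(1−p) = −8p − 1; against West: (-3)p + (-6)(1−p) = 3p − 6.
Setting these equal: −8p − 1 = 3p − 6 ⇒ −11p = -5 ⇒ p = 5/11, and the value is (-8)·(5/11) − 1 = -51/11.
For the smuggler: with q = P(East), equating Day's and Night's payoffs gives −6q − 3 = 5q − 6 ⇒ q = 3/11.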